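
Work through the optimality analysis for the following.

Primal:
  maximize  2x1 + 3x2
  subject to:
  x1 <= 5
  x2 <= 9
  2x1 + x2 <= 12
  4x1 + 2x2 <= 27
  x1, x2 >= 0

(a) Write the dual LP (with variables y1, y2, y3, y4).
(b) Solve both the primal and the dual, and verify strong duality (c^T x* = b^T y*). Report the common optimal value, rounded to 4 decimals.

The standard primal-dual pair for 'max c^T x s.t. A x <= b, x >= 0' is:
  Dual:  min b^T y  s.t.  A^T y >= c,  y >= 0.

So the dual LP is:
  minimize  5y1 + 9y2 + 12y3 + 27y4
  subject to:
    y1 + 2y3 + 4y4 >= 2
    y2 + y3 + 2y4 >= 3
    y1, y2, y3, y4 >= 0

Solving the primal: x* = (1.5, 9).
  primal value c^T x* = 30.
Solving the dual: y* = (0, 2, 1, 0).
  dual value b^T y* = 30.
Strong duality: c^T x* = b^T y*. Confirmed.

30


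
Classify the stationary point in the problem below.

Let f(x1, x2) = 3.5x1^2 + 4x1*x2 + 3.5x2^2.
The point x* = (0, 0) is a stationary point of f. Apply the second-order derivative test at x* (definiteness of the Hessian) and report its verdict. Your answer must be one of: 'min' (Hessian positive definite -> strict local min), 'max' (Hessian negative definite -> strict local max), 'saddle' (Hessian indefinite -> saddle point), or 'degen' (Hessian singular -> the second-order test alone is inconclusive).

Compute the Hessian H = grad^2 f:
  H = [[7, 4], [4, 7]]
Verify stationarity: grad f(x*) = H x* + g = (0, 0).
Eigenvalues of H: 3, 11.
Both eigenvalues > 0, so H is positive definite -> x* is a strict local min.

min


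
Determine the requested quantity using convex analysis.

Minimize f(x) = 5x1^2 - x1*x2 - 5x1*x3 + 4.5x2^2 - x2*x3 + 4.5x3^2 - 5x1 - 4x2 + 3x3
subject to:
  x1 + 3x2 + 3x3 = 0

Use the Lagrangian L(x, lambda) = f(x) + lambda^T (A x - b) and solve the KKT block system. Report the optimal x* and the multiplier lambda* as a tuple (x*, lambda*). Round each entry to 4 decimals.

Form the Lagrangian:
  L(x, lambda) = (1/2) x^T Q x + c^T x + lambda^T (A x - b)
Stationarity (grad_x L = 0): Q x + c + A^T lambda = 0.
Primal feasibility: A x = b.

This gives the KKT block system:
  [ Q   A^T ] [ x     ]   [-c ]
  [ A    0  ] [ lambda ] = [ b ]

Solving the linear system:
  x*      = (0.2948, 0.2419, -0.3402)
  lambda* = (0.5926)
  f(x*)   = -1.7312

x* = (0.2948, 0.2419, -0.3402), lambda* = (0.5926)


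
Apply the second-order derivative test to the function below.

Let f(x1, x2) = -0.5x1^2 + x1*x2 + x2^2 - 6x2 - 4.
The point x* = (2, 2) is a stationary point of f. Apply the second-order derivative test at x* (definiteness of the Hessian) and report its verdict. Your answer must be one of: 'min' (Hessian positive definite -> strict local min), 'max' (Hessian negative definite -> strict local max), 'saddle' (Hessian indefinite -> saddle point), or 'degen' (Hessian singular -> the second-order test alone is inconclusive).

Compute the Hessian H = grad^2 f:
  H = [[-1, 1], [1, 2]]
Verify stationarity: grad f(x*) = H x* + g = (0, 0).
Eigenvalues of H: -1.3028, 2.3028.
Eigenvalues have mixed signs, so H is indefinite -> x* is a saddle point.

saddle


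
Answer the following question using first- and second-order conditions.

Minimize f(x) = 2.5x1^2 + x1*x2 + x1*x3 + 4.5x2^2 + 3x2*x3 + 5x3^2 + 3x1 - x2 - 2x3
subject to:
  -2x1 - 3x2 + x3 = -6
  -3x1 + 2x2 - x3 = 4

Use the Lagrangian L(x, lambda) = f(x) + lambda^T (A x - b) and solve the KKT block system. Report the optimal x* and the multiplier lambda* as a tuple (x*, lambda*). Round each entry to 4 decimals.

Form the Lagrangian:
  L(x, lambda) = (1/2) x^T Q x + c^T x + lambda^T (A x - b)
Stationarity (grad_x L = 0): Q x + c + A^T lambda = 0.
Primal feasibility: A x = b.

This gives the KKT block system:
  [ Q   A^T ] [ x     ]   [-c ]
  [ A    0  ] [ lambda ] = [ b ]

Solving the linear system:
  x*      = (0.058, 1.7098, -0.7546)
  lambda* = (3.4644, -0.8945)
  f(x*)   = 12.1689

x* = (0.058, 1.7098, -0.7546), lambda* = (3.4644, -0.8945)


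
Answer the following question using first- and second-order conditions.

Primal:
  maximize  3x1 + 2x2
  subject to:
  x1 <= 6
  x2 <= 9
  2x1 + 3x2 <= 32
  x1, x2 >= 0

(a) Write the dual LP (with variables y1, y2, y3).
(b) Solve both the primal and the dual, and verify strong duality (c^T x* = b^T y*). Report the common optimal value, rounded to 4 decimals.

The standard primal-dual pair for 'max c^T x s.t. A x <= b, x >= 0' is:
  Dual:  min b^T y  s.t.  A^T y >= c,  y >= 0.

So the dual LP is:
  minimize  6y1 + 9y2 + 32y3
  subject to:
    y1 + 2y3 >= 3
    y2 + 3y3 >= 2
    y1, y2, y3 >= 0

Solving the primal: x* = (6, 6.6667).
  primal value c^T x* = 31.3333.
Solving the dual: y* = (1.6667, 0, 0.6667).
  dual value b^T y* = 31.3333.
Strong duality: c^T x* = b^T y*. Confirmed.

31.3333


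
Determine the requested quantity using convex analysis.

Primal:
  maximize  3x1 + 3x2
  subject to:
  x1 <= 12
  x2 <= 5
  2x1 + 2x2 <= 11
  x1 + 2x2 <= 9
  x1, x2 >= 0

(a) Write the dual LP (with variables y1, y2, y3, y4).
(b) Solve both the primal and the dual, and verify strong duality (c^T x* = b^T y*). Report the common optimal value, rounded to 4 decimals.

The standard primal-dual pair for 'max c^T x s.t. A x <= b, x >= 0' is:
  Dual:  min b^T y  s.t.  A^T y >= c,  y >= 0.

So the dual LP is:
  minimize  12y1 + 5y2 + 11y3 + 9y4
  subject to:
    y1 + 2y3 + y4 >= 3
    y2 + 2y3 + 2y4 >= 3
    y1, y2, y3, y4 >= 0

Solving the primal: x* = (5.5, 0).
  primal value c^T x* = 16.5.
Solving the dual: y* = (0, 0, 1.5, 0).
  dual value b^T y* = 16.5.
Strong duality: c^T x* = b^T y*. Confirmed.

16.5


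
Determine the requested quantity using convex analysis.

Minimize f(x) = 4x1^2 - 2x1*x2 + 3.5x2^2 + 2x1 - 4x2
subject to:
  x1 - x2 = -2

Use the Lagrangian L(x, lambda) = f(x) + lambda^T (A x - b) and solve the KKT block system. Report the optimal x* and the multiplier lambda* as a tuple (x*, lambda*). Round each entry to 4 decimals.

Form the Lagrangian:
  L(x, lambda) = (1/2) x^T Q x + c^T x + lambda^T (A x - b)
Stationarity (grad_x L = 0): Q x + c + A^T lambda = 0.
Primal feasibility: A x = b.

This gives the KKT block system:
  [ Q   A^T ] [ x     ]   [-c ]
  [ A    0  ] [ lambda ] = [ b ]

Solving the linear system:
  x*      = (-0.7273, 1.2727)
  lambda* = (6.3636)
  f(x*)   = 3.0909

x* = (-0.7273, 1.2727), lambda* = (6.3636)


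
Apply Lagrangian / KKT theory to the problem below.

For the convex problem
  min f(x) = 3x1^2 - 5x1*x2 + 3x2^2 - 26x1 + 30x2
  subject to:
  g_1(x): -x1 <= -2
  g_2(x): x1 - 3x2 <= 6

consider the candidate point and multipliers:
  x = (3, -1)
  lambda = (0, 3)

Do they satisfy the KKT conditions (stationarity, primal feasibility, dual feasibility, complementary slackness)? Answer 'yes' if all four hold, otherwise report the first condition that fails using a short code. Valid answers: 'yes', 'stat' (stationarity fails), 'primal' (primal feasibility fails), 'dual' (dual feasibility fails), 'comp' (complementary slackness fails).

Gradient of f: grad f(x) = Q x + c = (-3, 9)
Constraint values g_i(x) = a_i^T x - b_i:
  g_1((3, -1)) = -1
  g_2((3, -1)) = 0
Stationarity residual: grad f(x) + sum_i lambda_i a_i = (0, 0)
  -> stationarity OK
Primal feasibility (all g_i <= 0): OK
Dual feasibility (all lambda_i >= 0): OK
Complementary slackness (lambda_i * g_i(x) = 0 for all i): OK

Verdict: yes, KKT holds.

yes


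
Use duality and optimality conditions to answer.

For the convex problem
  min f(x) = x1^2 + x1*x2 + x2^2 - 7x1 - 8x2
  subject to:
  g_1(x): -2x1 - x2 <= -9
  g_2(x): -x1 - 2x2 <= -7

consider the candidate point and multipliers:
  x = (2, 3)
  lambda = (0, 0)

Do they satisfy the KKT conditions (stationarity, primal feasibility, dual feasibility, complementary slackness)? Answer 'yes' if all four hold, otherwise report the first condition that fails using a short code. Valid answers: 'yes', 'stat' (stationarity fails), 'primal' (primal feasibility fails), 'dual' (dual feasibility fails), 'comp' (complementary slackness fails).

Gradient of f: grad f(x) = Q x + c = (0, 0)
Constraint values g_i(x) = a_i^T x - b_i:
  g_1((2, 3)) = 2
  g_2((2, 3)) = -1
Stationarity residual: grad f(x) + sum_i lambda_i a_i = (0, 0)
  -> stationarity OK
Primal feasibility (all g_i <= 0): FAILS
Dual feasibility (all lambda_i >= 0): OK
Complementary slackness (lambda_i * g_i(x) = 0 for all i): OK

Verdict: the first failing condition is primal_feasibility -> primal.

primal


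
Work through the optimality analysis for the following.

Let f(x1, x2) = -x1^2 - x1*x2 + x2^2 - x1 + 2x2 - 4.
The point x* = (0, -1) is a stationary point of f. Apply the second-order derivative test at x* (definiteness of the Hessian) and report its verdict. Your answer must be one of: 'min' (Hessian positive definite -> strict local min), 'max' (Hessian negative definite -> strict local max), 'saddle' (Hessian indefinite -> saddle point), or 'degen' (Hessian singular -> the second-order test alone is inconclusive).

Compute the Hessian H = grad^2 f:
  H = [[-2, -1], [-1, 2]]
Verify stationarity: grad f(x*) = H x* + g = (0, 0).
Eigenvalues of H: -2.2361, 2.2361.
Eigenvalues have mixed signs, so H is indefinite -> x* is a saddle point.

saddle


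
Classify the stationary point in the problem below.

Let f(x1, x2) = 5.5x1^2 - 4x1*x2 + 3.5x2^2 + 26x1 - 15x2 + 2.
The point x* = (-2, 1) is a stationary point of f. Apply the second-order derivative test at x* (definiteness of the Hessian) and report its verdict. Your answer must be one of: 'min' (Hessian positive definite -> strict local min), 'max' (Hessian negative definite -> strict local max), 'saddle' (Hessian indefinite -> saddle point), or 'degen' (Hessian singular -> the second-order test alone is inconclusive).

Compute the Hessian H = grad^2 f:
  H = [[11, -4], [-4, 7]]
Verify stationarity: grad f(x*) = H x* + g = (0, 0).
Eigenvalues of H: 4.5279, 13.4721.
Both eigenvalues > 0, so H is positive definite -> x* is a strict local min.

min


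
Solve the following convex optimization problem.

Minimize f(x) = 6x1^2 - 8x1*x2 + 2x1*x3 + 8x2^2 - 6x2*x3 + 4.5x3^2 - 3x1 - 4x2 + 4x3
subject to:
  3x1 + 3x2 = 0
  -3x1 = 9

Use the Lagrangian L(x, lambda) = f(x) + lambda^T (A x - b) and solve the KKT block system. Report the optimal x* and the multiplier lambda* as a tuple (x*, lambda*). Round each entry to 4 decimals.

Form the Lagrangian:
  L(x, lambda) = (1/2) x^T Q x + c^T x + lambda^T (A x - b)
Stationarity (grad_x L = 0): Q x + c + A^T lambda = 0.
Primal feasibility: A x = b.

This gives the KKT block system:
  [ Q   A^T ] [ x     ]   [-c ]
  [ A    0  ] [ lambda ] = [ b ]

Solving the linear system:
  x*      = (-3, 3, 2.2222)
  lambda* = (-18.2222, -37.7407)
  f(x*)   = 172.7778

x* = (-3, 3, 2.2222), lambda* = (-18.2222, -37.7407)


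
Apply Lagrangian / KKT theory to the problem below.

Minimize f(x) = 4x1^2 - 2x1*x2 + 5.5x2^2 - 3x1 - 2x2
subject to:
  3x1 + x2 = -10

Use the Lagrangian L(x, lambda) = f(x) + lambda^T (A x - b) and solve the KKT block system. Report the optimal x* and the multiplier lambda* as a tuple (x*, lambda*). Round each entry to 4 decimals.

Form the Lagrangian:
  L(x, lambda) = (1/2) x^T Q x + c^T x + lambda^T (A x - b)
Stationarity (grad_x L = 0): Q x + c + A^T lambda = 0.
Primal feasibility: A x = b.

This gives the KKT block system:
  [ Q   A^T ] [ x     ]   [-c ]
  [ A    0  ] [ lambda ] = [ b ]

Solving the linear system:
  x*      = (-2.9664, -1.1008)
  lambda* = (8.1765)
  f(x*)   = 46.4328

x* = (-2.9664, -1.1008), lambda* = (8.1765)


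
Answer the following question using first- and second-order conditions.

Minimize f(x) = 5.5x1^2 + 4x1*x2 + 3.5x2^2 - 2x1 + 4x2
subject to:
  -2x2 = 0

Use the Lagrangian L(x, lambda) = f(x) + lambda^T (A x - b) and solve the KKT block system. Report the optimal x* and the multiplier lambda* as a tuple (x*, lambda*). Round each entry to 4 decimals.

Form the Lagrangian:
  L(x, lambda) = (1/2) x^T Q x + c^T x + lambda^T (A x - b)
Stationarity (grad_x L = 0): Q x + c + A^T lambda = 0.
Primal feasibility: A x = b.

This gives the KKT block system:
  [ Q   A^T ] [ x     ]   [-c ]
  [ A    0  ] [ lambda ] = [ b ]

Solving the linear system:
  x*      = (0.1818, 0)
  lambda* = (2.3636)
  f(x*)   = -0.1818

x* = (0.1818, 0), lambda* = (2.3636)


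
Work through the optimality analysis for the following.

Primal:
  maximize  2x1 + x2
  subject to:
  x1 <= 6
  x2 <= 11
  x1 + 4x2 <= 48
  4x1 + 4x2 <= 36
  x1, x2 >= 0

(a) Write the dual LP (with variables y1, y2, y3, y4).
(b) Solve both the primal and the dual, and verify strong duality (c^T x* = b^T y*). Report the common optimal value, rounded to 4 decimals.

The standard primal-dual pair for 'max c^T x s.t. A x <= b, x >= 0' is:
  Dual:  min b^T y  s.t.  A^T y >= c,  y >= 0.

So the dual LP is:
  minimize  6y1 + 11y2 + 48y3 + 36y4
  subject to:
    y1 + y3 + 4y4 >= 2
    y2 + 4y3 + 4y4 >= 1
    y1, y2, y3, y4 >= 0

Solving the primal: x* = (6, 3).
  primal value c^T x* = 15.
Solving the dual: y* = (1, 0, 0, 0.25).
  dual value b^T y* = 15.
Strong duality: c^T x* = b^T y*. Confirmed.

15


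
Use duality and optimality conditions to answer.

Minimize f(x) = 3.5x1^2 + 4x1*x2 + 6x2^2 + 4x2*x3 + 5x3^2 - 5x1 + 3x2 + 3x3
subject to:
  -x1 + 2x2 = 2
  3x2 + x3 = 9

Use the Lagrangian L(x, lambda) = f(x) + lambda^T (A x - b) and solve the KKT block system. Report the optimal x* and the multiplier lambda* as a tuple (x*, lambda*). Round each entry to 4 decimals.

Form the Lagrangian:
  L(x, lambda) = (1/2) x^T Q x + c^T x + lambda^T (A x - b)
Stationarity (grad_x L = 0): Q x + c + A^T lambda = 0.
Primal feasibility: A x = b.

This gives the KKT block system:
  [ Q   A^T ] [ x     ]   [-c ]
  [ A    0  ] [ lambda ] = [ b ]

Solving the linear system:
  x*      = (2.6885, 2.3443, 1.9672)
  lambda* = (23.1967, -32.0492)
  f(x*)   = 120.7705

x* = (2.6885, 2.3443, 1.9672), lambda* = (23.1967, -32.0492)


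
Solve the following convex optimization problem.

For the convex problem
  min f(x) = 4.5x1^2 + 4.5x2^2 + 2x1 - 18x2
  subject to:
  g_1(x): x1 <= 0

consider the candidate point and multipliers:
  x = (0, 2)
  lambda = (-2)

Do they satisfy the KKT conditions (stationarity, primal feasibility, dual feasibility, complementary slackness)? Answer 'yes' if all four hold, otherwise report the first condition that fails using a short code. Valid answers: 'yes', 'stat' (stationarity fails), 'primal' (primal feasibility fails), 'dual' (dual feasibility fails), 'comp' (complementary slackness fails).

Gradient of f: grad f(x) = Q x + c = (2, 0)
Constraint values g_i(x) = a_i^T x - b_i:
  g_1((0, 2)) = 0
Stationarity residual: grad f(x) + sum_i lambda_i a_i = (0, 0)
  -> stationarity OK
Primal feasibility (all g_i <= 0): OK
Dual feasibility (all lambda_i >= 0): FAILS
Complementary slackness (lambda_i * g_i(x) = 0 for all i): OK

Verdict: the first failing condition is dual_feasibility -> dual.

dual


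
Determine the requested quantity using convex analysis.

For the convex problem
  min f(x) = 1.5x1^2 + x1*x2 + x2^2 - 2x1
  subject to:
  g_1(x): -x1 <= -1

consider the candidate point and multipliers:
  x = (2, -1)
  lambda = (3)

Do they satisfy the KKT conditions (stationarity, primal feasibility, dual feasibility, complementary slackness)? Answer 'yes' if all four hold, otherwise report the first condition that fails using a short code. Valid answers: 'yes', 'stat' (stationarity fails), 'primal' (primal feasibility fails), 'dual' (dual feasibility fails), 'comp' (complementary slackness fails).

Gradient of f: grad f(x) = Q x + c = (3, 0)
Constraint values g_i(x) = a_i^T x - b_i:
  g_1((2, -1)) = -1
Stationarity residual: grad f(x) + sum_i lambda_i a_i = (0, 0)
  -> stationarity OK
Primal feasibility (all g_i <= 0): OK
Dual feasibility (all lambda_i >= 0): OK
Complementary slackness (lambda_i * g_i(x) = 0 for all i): FAILS

Verdict: the first failing condition is complementary_slackness -> comp.

comp


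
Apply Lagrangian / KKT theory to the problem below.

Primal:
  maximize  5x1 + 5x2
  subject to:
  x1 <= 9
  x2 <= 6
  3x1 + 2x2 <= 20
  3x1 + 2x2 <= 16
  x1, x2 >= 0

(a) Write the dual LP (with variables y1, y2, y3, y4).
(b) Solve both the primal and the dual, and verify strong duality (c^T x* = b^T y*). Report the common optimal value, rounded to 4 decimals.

The standard primal-dual pair for 'max c^T x s.t. A x <= b, x >= 0' is:
  Dual:  min b^T y  s.t.  A^T y >= c,  y >= 0.

So the dual LP is:
  minimize  9y1 + 6y2 + 20y3 + 16y4
  subject to:
    y1 + 3y3 + 3y4 >= 5
    y2 + 2y3 + 2y4 >= 5
    y1, y2, y3, y4 >= 0

Solving the primal: x* = (1.3333, 6).
  primal value c^T x* = 36.6667.
Solving the dual: y* = (0, 1.6667, 0, 1.6667).
  dual value b^T y* = 36.6667.
Strong duality: c^T x* = b^T y*. Confirmed.

36.6667


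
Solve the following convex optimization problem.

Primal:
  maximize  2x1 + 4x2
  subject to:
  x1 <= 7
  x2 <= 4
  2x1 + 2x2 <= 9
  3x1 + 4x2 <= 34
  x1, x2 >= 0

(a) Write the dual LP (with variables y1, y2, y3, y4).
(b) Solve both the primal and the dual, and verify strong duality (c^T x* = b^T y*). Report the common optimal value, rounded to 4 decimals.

The standard primal-dual pair for 'max c^T x s.t. A x <= b, x >= 0' is:
  Dual:  min b^T y  s.t.  A^T y >= c,  y >= 0.

So the dual LP is:
  minimize  7y1 + 4y2 + 9y3 + 34y4
  subject to:
    y1 + 2y3 + 3y4 >= 2
    y2 + 2y3 + 4y4 >= 4
    y1, y2, y3, y4 >= 0

Solving the primal: x* = (0.5, 4).
  primal value c^T x* = 17.
Solving the dual: y* = (0, 2, 1, 0).
  dual value b^T y* = 17.
Strong duality: c^T x* = b^T y*. Confirmed.

17


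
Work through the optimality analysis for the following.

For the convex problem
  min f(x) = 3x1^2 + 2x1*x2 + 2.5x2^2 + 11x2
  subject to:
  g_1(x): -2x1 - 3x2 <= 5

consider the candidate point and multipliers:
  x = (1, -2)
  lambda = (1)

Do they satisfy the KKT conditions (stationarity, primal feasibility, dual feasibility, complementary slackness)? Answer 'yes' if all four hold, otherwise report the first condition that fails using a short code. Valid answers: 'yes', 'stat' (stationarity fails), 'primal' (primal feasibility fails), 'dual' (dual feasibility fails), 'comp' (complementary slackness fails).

Gradient of f: grad f(x) = Q x + c = (2, 3)
Constraint values g_i(x) = a_i^T x - b_i:
  g_1((1, -2)) = -1
Stationarity residual: grad f(x) + sum_i lambda_i a_i = (0, 0)
  -> stationarity OK
Primal feasibility (all g_i <= 0): OK
Dual feasibility (all lambda_i >= 0): OK
Complementary slackness (lambda_i * g_i(x) = 0 for all i): FAILS

Verdict: the first failing condition is complementary_slackness -> comp.

comp


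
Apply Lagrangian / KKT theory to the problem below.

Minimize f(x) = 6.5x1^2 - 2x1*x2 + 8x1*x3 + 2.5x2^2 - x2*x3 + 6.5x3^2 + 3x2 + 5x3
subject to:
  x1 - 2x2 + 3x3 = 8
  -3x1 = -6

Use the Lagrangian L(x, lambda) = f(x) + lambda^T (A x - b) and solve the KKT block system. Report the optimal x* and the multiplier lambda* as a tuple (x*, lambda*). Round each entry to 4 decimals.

Form the Lagrangian:
  L(x, lambda) = (1/2) x^T Q x + c^T x + lambda^T (A x - b)
Stationarity (grad_x L = 0): Q x + c + A^T lambda = 0.
Primal feasibility: A x = b.

This gives the KKT block system:
  [ Q   A^T ] [ x     ]   [-c ]
  [ A    0  ] [ lambda ] = [ b ]

Solving the linear system:
  x*      = (2, -3, 0)
  lambda* = (-8, 8)
  f(x*)   = 51.5

x* = (2, -3, 0), lambda* = (-8, 8)


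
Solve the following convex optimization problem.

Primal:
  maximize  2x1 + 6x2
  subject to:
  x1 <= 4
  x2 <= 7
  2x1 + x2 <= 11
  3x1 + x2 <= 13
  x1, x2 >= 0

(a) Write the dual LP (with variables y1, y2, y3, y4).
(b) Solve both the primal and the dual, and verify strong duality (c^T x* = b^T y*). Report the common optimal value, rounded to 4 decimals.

The standard primal-dual pair for 'max c^T x s.t. A x <= b, x >= 0' is:
  Dual:  min b^T y  s.t.  A^T y >= c,  y >= 0.

So the dual LP is:
  minimize  4y1 + 7y2 + 11y3 + 13y4
  subject to:
    y1 + 2y3 + 3y4 >= 2
    y2 + y3 + y4 >= 6
    y1, y2, y3, y4 >= 0

Solving the primal: x* = (2, 7).
  primal value c^T x* = 46.
Solving the dual: y* = (0, 5.3333, 0, 0.6667).
  dual value b^T y* = 46.
Strong duality: c^T x* = b^T y*. Confirmed.

46


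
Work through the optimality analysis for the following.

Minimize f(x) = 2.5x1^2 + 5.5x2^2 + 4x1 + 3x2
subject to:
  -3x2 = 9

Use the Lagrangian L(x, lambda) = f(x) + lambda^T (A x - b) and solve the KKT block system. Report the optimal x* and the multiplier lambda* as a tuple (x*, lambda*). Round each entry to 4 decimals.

Form the Lagrangian:
  L(x, lambda) = (1/2) x^T Q x + c^T x + lambda^T (A x - b)
Stationarity (grad_x L = 0): Q x + c + A^T lambda = 0.
Primal feasibility: A x = b.

This gives the KKT block system:
  [ Q   A^T ] [ x     ]   [-c ]
  [ A    0  ] [ lambda ] = [ b ]

Solving the linear system:
  x*      = (-0.8, -3)
  lambda* = (-10)
  f(x*)   = 38.9

x* = (-0.8, -3), lambda* = (-10)


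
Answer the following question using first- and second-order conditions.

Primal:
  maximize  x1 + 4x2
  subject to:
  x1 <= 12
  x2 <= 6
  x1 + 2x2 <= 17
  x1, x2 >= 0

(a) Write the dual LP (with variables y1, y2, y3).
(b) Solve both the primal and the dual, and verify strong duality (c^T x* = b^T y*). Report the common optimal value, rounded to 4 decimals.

The standard primal-dual pair for 'max c^T x s.t. A x <= b, x >= 0' is:
  Dual:  min b^T y  s.t.  A^T y >= c,  y >= 0.

So the dual LP is:
  minimize  12y1 + 6y2 + 17y3
  subject to:
    y1 + y3 >= 1
    y2 + 2y3 >= 4
    y1, y2, y3 >= 0

Solving the primal: x* = (5, 6).
  primal value c^T x* = 29.
Solving the dual: y* = (0, 2, 1).
  dual value b^T y* = 29.
Strong duality: c^T x* = b^T y*. Confirmed.

29


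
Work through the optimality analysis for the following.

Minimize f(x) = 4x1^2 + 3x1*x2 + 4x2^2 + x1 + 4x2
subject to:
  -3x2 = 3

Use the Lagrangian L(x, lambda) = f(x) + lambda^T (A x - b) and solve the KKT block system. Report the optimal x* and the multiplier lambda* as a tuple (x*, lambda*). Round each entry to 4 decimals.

Form the Lagrangian:
  L(x, lambda) = (1/2) x^T Q x + c^T x + lambda^T (A x - b)
Stationarity (grad_x L = 0): Q x + c + A^T lambda = 0.
Primal feasibility: A x = b.

This gives the KKT block system:
  [ Q   A^T ] [ x     ]   [-c ]
  [ A    0  ] [ lambda ] = [ b ]

Solving the linear system:
  x*      = (0.25, -1)
  lambda* = (-1.0833)
  f(x*)   = -0.25

x* = (0.25, -1), lambda* = (-1.0833)


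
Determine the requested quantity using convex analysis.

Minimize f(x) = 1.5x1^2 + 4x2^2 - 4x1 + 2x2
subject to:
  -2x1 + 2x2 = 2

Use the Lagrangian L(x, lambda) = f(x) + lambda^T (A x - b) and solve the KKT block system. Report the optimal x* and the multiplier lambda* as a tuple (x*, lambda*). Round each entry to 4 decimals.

Form the Lagrangian:
  L(x, lambda) = (1/2) x^T Q x + c^T x + lambda^T (A x - b)
Stationarity (grad_x L = 0): Q x + c + A^T lambda = 0.
Primal feasibility: A x = b.

This gives the KKT block system:
  [ Q   A^T ] [ x     ]   [-c ]
  [ A    0  ] [ lambda ] = [ b ]

Solving the linear system:
  x*      = (-0.5455, 0.4545)
  lambda* = (-2.8182)
  f(x*)   = 4.3636

x* = (-0.5455, 0.4545), lambda* = (-2.8182)


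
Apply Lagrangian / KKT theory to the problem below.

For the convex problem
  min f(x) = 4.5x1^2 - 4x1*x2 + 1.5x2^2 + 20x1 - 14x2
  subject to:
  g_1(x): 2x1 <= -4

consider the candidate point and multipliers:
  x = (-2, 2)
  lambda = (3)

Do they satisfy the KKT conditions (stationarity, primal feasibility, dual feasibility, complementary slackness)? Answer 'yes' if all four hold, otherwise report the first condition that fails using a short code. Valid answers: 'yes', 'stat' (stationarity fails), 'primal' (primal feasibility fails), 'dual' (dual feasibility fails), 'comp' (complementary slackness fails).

Gradient of f: grad f(x) = Q x + c = (-6, 0)
Constraint values g_i(x) = a_i^T x - b_i:
  g_1((-2, 2)) = 0
Stationarity residual: grad f(x) + sum_i lambda_i a_i = (0, 0)
  -> stationarity OK
Primal feasibility (all g_i <= 0): OK
Dual feasibility (all lambda_i >= 0): OK
Complementary slackness (lambda_i * g_i(x) = 0 for all i): OK

Verdict: yes, KKT holds.

yes


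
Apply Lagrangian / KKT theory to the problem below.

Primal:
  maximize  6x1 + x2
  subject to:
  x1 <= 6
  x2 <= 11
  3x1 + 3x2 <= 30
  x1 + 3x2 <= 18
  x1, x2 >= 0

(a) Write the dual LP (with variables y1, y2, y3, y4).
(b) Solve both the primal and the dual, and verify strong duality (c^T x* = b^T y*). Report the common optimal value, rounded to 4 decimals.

The standard primal-dual pair for 'max c^T x s.t. A x <= b, x >= 0' is:
  Dual:  min b^T y  s.t.  A^T y >= c,  y >= 0.

So the dual LP is:
  minimize  6y1 + 11y2 + 30y3 + 18y4
  subject to:
    y1 + 3y3 + y4 >= 6
    y2 + 3y3 + 3y4 >= 1
    y1, y2, y3, y4 >= 0

Solving the primal: x* = (6, 4).
  primal value c^T x* = 40.
Solving the dual: y* = (5.6667, 0, 0, 0.3333).
  dual value b^T y* = 40.
Strong duality: c^T x* = b^T y*. Confirmed.

40


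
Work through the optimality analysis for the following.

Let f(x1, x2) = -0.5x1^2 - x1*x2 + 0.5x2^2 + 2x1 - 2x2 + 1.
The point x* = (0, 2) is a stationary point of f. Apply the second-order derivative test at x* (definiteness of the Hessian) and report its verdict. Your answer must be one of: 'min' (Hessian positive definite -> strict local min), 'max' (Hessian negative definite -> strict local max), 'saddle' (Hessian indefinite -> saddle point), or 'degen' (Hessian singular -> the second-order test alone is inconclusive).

Compute the Hessian H = grad^2 f:
  H = [[-1, -1], [-1, 1]]
Verify stationarity: grad f(x*) = H x* + g = (0, 0).
Eigenvalues of H: -1.4142, 1.4142.
Eigenvalues have mixed signs, so H is indefinite -> x* is a saddle point.

saddle


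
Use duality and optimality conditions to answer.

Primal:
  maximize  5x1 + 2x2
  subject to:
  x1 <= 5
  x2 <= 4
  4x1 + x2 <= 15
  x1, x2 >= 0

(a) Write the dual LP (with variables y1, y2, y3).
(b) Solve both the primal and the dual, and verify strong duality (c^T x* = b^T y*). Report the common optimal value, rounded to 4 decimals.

The standard primal-dual pair for 'max c^T x s.t. A x <= b, x >= 0' is:
  Dual:  min b^T y  s.t.  A^T y >= c,  y >= 0.

So the dual LP is:
  minimize  5y1 + 4y2 + 15y3
  subject to:
    y1 + 4y3 >= 5
    y2 + y3 >= 2
    y1, y2, y3 >= 0

Solving the primal: x* = (2.75, 4).
  primal value c^T x* = 21.75.
Solving the dual: y* = (0, 0.75, 1.25).
  dual value b^T y* = 21.75.
Strong duality: c^T x* = b^T y*. Confirmed.

21.75


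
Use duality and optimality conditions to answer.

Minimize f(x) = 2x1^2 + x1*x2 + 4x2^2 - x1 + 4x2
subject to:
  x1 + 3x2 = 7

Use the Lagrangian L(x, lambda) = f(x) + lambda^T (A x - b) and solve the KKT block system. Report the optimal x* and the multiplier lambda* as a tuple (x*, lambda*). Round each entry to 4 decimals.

Form the Lagrangian:
  L(x, lambda) = (1/2) x^T Q x + c^T x + lambda^T (A x - b)
Stationarity (grad_x L = 0): Q x + c + A^T lambda = 0.
Primal feasibility: A x = b.

This gives the KKT block system:
  [ Q   A^T ] [ x     ]   [-c ]
  [ A    0  ] [ lambda ] = [ b ]

Solving the linear system:
  x*      = (1.4737, 1.8421)
  lambda* = (-6.7368)
  f(x*)   = 26.5263

x* = (1.4737, 1.8421), lambda* = (-6.7368)


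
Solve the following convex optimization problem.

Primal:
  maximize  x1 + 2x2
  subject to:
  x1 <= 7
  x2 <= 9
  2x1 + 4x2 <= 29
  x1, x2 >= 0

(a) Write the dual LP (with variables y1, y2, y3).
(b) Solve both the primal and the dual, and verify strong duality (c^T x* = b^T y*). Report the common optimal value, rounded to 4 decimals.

The standard primal-dual pair for 'max c^T x s.t. A x <= b, x >= 0' is:
  Dual:  min b^T y  s.t.  A^T y >= c,  y >= 0.

So the dual LP is:
  minimize  7y1 + 9y2 + 29y3
  subject to:
    y1 + 2y3 >= 1
    y2 + 4y3 >= 2
    y1, y2, y3 >= 0

Solving the primal: x* = (0, 7.25).
  primal value c^T x* = 14.5.
Solving the dual: y* = (0, 0, 0.5).
  dual value b^T y* = 14.5.
Strong duality: c^T x* = b^T y*. Confirmed.

14.5


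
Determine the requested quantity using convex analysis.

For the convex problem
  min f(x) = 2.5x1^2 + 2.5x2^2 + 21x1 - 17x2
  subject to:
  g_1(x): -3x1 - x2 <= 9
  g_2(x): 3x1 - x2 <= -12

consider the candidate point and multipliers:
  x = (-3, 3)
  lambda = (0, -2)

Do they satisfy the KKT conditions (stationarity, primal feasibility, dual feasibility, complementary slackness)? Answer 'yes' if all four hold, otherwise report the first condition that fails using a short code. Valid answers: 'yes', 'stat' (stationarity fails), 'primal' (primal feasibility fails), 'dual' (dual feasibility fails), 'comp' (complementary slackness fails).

Gradient of f: grad f(x) = Q x + c = (6, -2)
Constraint values g_i(x) = a_i^T x - b_i:
  g_1((-3, 3)) = -3
  g_2((-3, 3)) = 0
Stationarity residual: grad f(x) + sum_i lambda_i a_i = (0, 0)
  -> stationarity OK
Primal feasibility (all g_i <= 0): OK
Dual feasibility (all lambda_i >= 0): FAILS
Complementary slackness (lambda_i * g_i(x) = 0 for all i): OK

Verdict: the first failing condition is dual_feasibility -> dual.

dual


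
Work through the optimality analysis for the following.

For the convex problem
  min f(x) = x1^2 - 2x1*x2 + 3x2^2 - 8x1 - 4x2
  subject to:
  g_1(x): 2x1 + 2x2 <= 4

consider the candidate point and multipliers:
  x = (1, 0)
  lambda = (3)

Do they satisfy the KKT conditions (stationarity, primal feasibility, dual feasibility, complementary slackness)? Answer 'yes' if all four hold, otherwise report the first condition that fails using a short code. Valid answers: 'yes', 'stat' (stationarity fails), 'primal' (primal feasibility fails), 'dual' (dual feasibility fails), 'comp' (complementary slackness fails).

Gradient of f: grad f(x) = Q x + c = (-6, -6)
Constraint values g_i(x) = a_i^T x - b_i:
  g_1((1, 0)) = -2
Stationarity residual: grad f(x) + sum_i lambda_i a_i = (0, 0)
  -> stationarity OK
Primal feasibility (all g_i <= 0): OK
Dual feasibility (all lambda_i >= 0): OK
Complementary slackness (lambda_i * g_i(x) = 0 for all i): FAILS

Verdict: the first failing condition is complementary_slackness -> comp.

comp


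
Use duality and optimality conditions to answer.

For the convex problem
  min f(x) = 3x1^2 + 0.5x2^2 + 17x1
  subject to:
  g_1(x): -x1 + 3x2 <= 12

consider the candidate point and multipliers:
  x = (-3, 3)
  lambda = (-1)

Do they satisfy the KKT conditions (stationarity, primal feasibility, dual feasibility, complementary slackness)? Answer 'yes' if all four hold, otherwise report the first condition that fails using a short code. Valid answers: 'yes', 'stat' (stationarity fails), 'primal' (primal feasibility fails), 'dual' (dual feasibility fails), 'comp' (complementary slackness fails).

Gradient of f: grad f(x) = Q x + c = (-1, 3)
Constraint values g_i(x) = a_i^T x - b_i:
  g_1((-3, 3)) = 0
Stationarity residual: grad f(x) + sum_i lambda_i a_i = (0, 0)
  -> stationarity OK
Primal feasibility (all g_i <= 0): OK
Dual feasibility (all lambda_i >= 0): FAILS
Complementary slackness (lambda_i * g_i(x) = 0 for all i): OK

Verdict: the first failing condition is dual_feasibility -> dual.

dual


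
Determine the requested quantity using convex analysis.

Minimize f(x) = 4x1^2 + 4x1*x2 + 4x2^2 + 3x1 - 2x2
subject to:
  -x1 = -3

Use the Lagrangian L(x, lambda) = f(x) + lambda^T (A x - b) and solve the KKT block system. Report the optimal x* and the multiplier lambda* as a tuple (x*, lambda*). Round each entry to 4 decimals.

Form the Lagrangian:
  L(x, lambda) = (1/2) x^T Q x + c^T x + lambda^T (A x - b)
Stationarity (grad_x L = 0): Q x + c + A^T lambda = 0.
Primal feasibility: A x = b.

This gives the KKT block system:
  [ Q   A^T ] [ x     ]   [-c ]
  [ A    0  ] [ lambda ] = [ b ]

Solving the linear system:
  x*      = (3, -1.25)
  lambda* = (22)
  f(x*)   = 38.75

x* = (3, -1.25), lambda* = (22)


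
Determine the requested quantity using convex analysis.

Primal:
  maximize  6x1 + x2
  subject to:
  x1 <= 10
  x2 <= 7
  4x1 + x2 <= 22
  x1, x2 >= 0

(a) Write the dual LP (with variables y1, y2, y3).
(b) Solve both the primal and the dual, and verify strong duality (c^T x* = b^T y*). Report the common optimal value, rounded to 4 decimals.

The standard primal-dual pair for 'max c^T x s.t. A x <= b, x >= 0' is:
  Dual:  min b^T y  s.t.  A^T y >= c,  y >= 0.

So the dual LP is:
  minimize  10y1 + 7y2 + 22y3
  subject to:
    y1 + 4y3 >= 6
    y2 + y3 >= 1
    y1, y2, y3 >= 0

Solving the primal: x* = (5.5, 0).
  primal value c^T x* = 33.
Solving the dual: y* = (0, 0, 1.5).
  dual value b^T y* = 33.
Strong duality: c^T x* = b^T y*. Confirmed.

33


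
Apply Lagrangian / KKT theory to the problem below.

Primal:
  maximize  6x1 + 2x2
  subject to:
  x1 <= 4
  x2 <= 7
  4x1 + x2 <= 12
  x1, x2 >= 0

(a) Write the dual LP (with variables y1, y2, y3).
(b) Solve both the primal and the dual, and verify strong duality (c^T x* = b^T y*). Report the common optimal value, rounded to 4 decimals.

The standard primal-dual pair for 'max c^T x s.t. A x <= b, x >= 0' is:
  Dual:  min b^T y  s.t.  A^T y >= c,  y >= 0.

So the dual LP is:
  minimize  4y1 + 7y2 + 12y3
  subject to:
    y1 + 4y3 >= 6
    y2 + y3 >= 2
    y1, y2, y3 >= 0

Solving the primal: x* = (1.25, 7).
  primal value c^T x* = 21.5.
Solving the dual: y* = (0, 0.5, 1.5).
  dual value b^T y* = 21.5.
Strong duality: c^T x* = b^T y*. Confirmed.

21.5


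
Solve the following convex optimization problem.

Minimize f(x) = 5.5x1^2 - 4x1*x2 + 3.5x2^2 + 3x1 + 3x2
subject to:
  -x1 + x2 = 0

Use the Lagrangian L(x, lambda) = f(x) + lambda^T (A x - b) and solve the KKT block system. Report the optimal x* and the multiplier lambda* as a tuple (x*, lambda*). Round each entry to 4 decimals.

Form the Lagrangian:
  L(x, lambda) = (1/2) x^T Q x + c^T x + lambda^T (A x - b)
Stationarity (grad_x L = 0): Q x + c + A^T lambda = 0.
Primal feasibility: A x = b.

This gives the KKT block system:
  [ Q   A^T ] [ x     ]   [-c ]
  [ A    0  ] [ lambda ] = [ b ]

Solving the linear system:
  x*      = (-0.6, -0.6)
  lambda* = (-1.2)
  f(x*)   = -1.8

x* = (-0.6, -0.6), lambda* = (-1.2)


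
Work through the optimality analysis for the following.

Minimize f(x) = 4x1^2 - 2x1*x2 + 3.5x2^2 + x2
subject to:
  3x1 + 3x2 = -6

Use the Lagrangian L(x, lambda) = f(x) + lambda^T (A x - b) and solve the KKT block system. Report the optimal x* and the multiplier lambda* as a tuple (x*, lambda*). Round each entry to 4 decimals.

Form the Lagrangian:
  L(x, lambda) = (1/2) x^T Q x + c^T x + lambda^T (A x - b)
Stationarity (grad_x L = 0): Q x + c + A^T lambda = 0.
Primal feasibility: A x = b.

This gives the KKT block system:
  [ Q   A^T ] [ x     ]   [-c ]
  [ A    0  ] [ lambda ] = [ b ]

Solving the linear system:
  x*      = (-0.8947, -1.1053)
  lambda* = (1.6491)
  f(x*)   = 4.3947

x* = (-0.8947, -1.1053), lambda* = (1.6491)


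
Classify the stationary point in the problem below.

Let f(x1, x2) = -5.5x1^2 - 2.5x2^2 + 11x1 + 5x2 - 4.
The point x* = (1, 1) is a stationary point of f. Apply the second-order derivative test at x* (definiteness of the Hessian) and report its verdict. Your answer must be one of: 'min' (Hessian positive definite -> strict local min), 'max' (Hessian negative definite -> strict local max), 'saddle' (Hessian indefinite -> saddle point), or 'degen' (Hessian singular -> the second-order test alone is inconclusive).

Compute the Hessian H = grad^2 f:
  H = [[-11, 0], [0, -5]]
Verify stationarity: grad f(x*) = H x* + g = (0, 0).
Eigenvalues of H: -11, -5.
Both eigenvalues < 0, so H is negative definite -> x* is a strict local max.

max


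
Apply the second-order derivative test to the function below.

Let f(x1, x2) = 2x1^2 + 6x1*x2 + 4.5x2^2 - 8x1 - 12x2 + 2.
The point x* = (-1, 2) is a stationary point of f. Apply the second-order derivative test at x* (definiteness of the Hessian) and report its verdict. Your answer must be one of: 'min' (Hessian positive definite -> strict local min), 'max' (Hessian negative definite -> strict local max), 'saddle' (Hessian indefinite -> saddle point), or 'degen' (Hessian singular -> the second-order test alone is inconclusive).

Compute the Hessian H = grad^2 f:
  H = [[4, 6], [6, 9]]
Verify stationarity: grad f(x*) = H x* + g = (0, 0).
Eigenvalues of H: 0, 13.
H has a zero eigenvalue (singular; positive semidefinite but not definite), so H is neither positive definite, negative definite, nor indefinite. The second-order test alone is inconclusive -> degen.
(Indeed, f is constant along the null direction of H through x*, so x* is not a strict local extremum.)

degen


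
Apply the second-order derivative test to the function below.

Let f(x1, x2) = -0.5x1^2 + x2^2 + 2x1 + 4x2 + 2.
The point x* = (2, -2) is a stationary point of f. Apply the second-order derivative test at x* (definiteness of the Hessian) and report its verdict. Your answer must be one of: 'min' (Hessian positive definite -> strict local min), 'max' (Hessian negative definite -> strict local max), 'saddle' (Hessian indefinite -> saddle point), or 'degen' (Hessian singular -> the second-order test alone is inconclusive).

Compute the Hessian H = grad^2 f:
  H = [[-1, 0], [0, 2]]
Verify stationarity: grad f(x*) = H x* + g = (0, 0).
Eigenvalues of H: -1, 2.
Eigenvalues have mixed signs, so H is indefinite -> x* is a saddle point.

saddle


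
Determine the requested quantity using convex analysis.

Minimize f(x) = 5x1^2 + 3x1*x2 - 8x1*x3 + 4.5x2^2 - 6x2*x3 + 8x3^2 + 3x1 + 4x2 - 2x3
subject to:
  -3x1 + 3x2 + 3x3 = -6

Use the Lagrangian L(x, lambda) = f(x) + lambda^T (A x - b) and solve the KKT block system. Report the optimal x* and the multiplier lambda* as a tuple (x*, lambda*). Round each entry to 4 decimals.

Form the Lagrangian:
  L(x, lambda) = (1/2) x^T Q x + c^T x + lambda^T (A x - b)
Stationarity (grad_x L = 0): Q x + c + A^T lambda = 0.
Primal feasibility: A x = b.

This gives the KKT block system:
  [ Q   A^T ] [ x     ]   [-c ]
  [ A    0  ] [ lambda ] = [ b ]

Solving the linear system:
  x*      = (0.0201, -1.3454, -0.6345)
  lambda* = (1.4137)
  f(x*)   = 2.2149

x* = (0.0201, -1.3454, -0.6345), lambda* = (1.4137)


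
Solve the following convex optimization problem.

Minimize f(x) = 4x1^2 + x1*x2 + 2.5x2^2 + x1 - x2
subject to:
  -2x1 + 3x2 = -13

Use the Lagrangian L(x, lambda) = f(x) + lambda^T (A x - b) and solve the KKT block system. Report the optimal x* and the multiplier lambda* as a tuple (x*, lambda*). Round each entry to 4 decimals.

Form the Lagrangian:
  L(x, lambda) = (1/2) x^T Q x + c^T x + lambda^T (A x - b)
Stationarity (grad_x L = 0): Q x + c + A^T lambda = 0.
Primal feasibility: A x = b.

This gives the KKT block system:
  [ Q   A^T ] [ x     ]   [-c ]
  [ A    0  ] [ lambda ] = [ b ]

Solving the linear system:
  x*      = (1.5962, -3.2692)
  lambda* = (5.25)
  f(x*)   = 36.5577

x* = (1.5962, -3.2692), lambda* = (5.25)


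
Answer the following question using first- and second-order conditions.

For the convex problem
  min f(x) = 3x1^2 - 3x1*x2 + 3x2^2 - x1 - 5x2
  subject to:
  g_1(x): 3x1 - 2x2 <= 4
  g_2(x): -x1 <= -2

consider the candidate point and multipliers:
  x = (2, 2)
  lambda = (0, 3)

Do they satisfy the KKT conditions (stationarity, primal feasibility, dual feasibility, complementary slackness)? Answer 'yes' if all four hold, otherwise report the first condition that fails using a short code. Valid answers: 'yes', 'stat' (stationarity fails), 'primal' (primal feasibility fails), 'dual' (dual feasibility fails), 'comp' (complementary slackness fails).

Gradient of f: grad f(x) = Q x + c = (5, 1)
Constraint values g_i(x) = a_i^T x - b_i:
  g_1((2, 2)) = -2
  g_2((2, 2)) = 0
Stationarity residual: grad f(x) + sum_i lambda_i a_i = (2, 1)
  -> stationarity FAILS
Primal feasibility (all g_i <= 0): OK
Dual feasibility (all lambda_i >= 0): OK
Complementary slackness (lambda_i * g_i(x) = 0 for all i): OK

Verdict: the first failing condition is stationarity -> stat.

stat


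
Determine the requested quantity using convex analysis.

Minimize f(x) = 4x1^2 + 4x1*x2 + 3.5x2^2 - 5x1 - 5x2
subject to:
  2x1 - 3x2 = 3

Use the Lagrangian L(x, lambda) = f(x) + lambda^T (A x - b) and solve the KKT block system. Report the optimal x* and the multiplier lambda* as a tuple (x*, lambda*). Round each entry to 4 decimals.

Form the Lagrangian:
  L(x, lambda) = (1/2) x^T Q x + c^T x + lambda^T (A x - b)
Stationarity (grad_x L = 0): Q x + c + A^T lambda = 0.
Primal feasibility: A x = b.

This gives the KKT block system:
  [ Q   A^T ] [ x     ]   [-c ]
  [ A    0  ] [ lambda ] = [ b ]

Solving the linear system:
  x*      = (1.0338, -0.3108)
  lambda* = (-1.0135)
  f(x*)   = -0.2872

x* = (1.0338, -0.3108), lambda* = (-1.0135)
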